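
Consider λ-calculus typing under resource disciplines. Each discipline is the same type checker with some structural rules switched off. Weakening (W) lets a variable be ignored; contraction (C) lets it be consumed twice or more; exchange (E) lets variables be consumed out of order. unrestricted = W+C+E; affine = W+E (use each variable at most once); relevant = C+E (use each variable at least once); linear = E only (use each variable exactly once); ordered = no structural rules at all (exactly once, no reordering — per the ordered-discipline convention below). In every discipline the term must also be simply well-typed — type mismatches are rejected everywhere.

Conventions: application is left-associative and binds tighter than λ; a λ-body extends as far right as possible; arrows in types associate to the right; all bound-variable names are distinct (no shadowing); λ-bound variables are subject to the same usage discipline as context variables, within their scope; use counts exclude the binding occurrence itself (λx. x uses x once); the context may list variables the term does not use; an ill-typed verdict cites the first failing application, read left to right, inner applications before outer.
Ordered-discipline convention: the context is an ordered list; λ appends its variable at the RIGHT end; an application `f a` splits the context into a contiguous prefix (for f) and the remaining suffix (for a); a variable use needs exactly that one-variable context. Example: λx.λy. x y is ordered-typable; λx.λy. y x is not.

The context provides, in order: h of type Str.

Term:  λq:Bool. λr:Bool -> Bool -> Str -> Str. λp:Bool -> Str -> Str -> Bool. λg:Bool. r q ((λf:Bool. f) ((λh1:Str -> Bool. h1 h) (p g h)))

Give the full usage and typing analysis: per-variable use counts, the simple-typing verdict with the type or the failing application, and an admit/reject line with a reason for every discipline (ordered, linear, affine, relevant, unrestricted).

variable uses: h: 2, q [bound]: 1, r [bound]: 1, p [bound]: 1, g [bound]: 1, f [bound]: 1, h1 [bound]: 1
uses in reading order: r, q, f, h1, h, p, g, h
typing: well-typed — term : Bool -> (Bool -> Bool -> Str -> Str) -> (Bool -> Str -> Str -> Bool) -> Bool -> Str -> Str
ordered: ✗ — repeated use of h ×2
linear: ✗ — repeated use of h ×2
affine: ✗ — repeated use of h ×2
relevant: ✓ — none of h, q, r, p, g, f, h1 goes unused
unrestricted: ✓ — simply typable at Bool -> (Bool -> Bool -> Str -> Str) -> (Bool -> Str -> Str -> Bool) -> Bool -> Str -> Str; W, C, E all held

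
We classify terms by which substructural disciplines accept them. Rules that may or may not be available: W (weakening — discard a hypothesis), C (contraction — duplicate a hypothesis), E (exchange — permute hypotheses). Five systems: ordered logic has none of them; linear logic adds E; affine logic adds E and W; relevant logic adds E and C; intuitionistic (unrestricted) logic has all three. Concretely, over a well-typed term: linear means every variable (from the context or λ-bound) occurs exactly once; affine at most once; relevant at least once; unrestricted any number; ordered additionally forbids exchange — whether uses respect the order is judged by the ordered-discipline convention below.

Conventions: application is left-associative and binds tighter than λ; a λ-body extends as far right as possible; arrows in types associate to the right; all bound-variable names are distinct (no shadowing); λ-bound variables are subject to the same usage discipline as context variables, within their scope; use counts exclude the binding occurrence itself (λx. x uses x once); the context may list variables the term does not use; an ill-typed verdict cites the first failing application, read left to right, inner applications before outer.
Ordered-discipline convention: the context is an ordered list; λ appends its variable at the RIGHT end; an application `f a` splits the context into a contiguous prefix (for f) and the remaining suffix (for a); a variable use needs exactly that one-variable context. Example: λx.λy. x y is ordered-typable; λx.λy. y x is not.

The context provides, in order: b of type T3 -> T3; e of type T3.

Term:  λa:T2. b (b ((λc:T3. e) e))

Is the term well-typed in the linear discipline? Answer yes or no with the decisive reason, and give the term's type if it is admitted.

no — b ×2, e ×2 used more than once (contraction); unused: a, c — weakening required
use counts: b: 2×; e: 2×; a (bound): 0×; c (bound): 0×
use order (left to right): b, b, e, e
typing: the term checks, with type T2 -> T3
across the five disciplines: ordered ✗, linear ✗, affine ✗, relevant ✗, unrestricted ✓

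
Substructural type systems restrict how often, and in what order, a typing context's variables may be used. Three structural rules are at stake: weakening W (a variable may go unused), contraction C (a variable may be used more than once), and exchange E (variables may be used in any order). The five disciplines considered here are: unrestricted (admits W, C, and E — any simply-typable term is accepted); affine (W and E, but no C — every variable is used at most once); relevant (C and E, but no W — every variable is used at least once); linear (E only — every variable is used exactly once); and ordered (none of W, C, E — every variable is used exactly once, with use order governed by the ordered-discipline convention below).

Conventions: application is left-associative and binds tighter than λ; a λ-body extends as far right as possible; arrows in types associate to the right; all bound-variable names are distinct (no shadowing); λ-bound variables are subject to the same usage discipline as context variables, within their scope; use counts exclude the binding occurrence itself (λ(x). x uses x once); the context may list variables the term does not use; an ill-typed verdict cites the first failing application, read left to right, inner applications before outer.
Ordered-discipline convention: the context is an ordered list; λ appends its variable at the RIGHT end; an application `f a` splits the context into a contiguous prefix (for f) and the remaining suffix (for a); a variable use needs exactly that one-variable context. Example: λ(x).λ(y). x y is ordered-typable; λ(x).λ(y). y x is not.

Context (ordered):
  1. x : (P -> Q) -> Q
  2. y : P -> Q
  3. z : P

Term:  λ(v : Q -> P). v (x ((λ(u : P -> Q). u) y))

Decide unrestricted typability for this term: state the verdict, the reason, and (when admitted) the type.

yes — simply typable at (Q -> P) -> P; W, C, E all held; term : (Q -> P) -> P
usage: x: 1×, y: 1×, z: 0×, v (bound): 1×, u (bound): 1×
uses in reading order: v, x, u, y
typing: well-typed at (Q -> P) -> P
across the five disciplines: ordered ✗; linear ✗; affine ✓; relevant ✗; unrestricted ✓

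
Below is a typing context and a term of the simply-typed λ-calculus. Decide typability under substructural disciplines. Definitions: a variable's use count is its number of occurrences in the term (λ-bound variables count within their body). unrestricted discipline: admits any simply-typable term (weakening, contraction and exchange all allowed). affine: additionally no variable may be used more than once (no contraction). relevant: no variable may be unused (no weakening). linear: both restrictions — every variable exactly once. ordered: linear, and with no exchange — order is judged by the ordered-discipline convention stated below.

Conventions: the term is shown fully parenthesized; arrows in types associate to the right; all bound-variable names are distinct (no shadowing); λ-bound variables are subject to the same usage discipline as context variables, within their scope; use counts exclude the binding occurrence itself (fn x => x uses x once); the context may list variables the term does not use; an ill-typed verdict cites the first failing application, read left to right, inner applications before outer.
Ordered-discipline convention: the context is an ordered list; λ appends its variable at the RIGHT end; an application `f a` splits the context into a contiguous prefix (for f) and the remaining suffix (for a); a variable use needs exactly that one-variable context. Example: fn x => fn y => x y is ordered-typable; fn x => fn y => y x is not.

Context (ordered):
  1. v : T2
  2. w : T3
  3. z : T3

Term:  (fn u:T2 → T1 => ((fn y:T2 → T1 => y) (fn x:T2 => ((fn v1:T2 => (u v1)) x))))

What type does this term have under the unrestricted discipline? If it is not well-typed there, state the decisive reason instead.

term : (T2 → T1) → T2 → T1
counts: v=0, w=0, z=0, u [bound]=1, y [bound]=1, x [bound]=1, v1 [bound]=1
order of uses: y, u, v1, x
typing: the term checks, with type (T2 → T1) → T2 → T1
all disciplines: ordered ✗, linear ✗, affine ✓, relevant ✗, unrestricted ✓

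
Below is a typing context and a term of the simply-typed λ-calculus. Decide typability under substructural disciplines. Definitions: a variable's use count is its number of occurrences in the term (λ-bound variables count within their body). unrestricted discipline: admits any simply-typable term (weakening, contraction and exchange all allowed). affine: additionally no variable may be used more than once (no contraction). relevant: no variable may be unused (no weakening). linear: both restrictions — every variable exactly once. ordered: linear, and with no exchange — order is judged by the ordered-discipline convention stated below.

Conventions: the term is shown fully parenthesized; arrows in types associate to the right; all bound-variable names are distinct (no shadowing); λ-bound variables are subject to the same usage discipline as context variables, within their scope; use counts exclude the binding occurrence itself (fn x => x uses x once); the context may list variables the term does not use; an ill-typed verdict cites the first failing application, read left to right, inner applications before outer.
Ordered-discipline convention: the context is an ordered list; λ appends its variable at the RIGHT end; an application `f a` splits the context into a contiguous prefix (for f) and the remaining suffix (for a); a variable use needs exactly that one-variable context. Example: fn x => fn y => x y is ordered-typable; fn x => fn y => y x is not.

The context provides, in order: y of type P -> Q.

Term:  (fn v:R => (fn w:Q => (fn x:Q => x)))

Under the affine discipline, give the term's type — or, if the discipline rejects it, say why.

term : R -> Q -> Q -> Q
counts: y: 0; v (bound): 0; w (bound): 0; x (bound): 1
order of uses: x
typing: the term checks, with type R -> Q -> Q -> Q
per-discipline verdicts: ordered ✗, linear ✗, affine ✓, relevant ✗, unrestricted ✓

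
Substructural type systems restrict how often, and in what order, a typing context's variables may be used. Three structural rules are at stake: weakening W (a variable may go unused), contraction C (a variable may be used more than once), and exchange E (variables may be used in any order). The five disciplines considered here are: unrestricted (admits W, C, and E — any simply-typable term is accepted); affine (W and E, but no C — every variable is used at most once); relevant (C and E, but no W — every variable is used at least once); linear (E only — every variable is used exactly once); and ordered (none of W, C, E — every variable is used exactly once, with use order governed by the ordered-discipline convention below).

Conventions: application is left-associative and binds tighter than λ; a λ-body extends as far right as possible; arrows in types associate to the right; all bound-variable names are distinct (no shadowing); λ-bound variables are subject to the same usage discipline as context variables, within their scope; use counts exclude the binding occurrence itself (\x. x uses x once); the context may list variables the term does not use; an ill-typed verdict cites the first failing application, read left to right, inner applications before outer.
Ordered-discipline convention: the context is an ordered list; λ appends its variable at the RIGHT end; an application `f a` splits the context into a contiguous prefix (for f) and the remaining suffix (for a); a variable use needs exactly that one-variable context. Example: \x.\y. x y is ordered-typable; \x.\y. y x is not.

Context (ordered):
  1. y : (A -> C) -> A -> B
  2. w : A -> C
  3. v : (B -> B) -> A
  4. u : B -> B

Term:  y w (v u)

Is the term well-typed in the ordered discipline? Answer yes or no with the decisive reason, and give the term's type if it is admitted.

yes — one use each (y, w, v, u); ordered split holds; term : B
usage: y=1; w=1; v=1; u=1
left-to-right use order: y, w, v, u
typing: ✓ — B
across the five disciplines: ordered ✓ · linear ✓ · affine ✓ · relevant ✓ · unrestricted ✓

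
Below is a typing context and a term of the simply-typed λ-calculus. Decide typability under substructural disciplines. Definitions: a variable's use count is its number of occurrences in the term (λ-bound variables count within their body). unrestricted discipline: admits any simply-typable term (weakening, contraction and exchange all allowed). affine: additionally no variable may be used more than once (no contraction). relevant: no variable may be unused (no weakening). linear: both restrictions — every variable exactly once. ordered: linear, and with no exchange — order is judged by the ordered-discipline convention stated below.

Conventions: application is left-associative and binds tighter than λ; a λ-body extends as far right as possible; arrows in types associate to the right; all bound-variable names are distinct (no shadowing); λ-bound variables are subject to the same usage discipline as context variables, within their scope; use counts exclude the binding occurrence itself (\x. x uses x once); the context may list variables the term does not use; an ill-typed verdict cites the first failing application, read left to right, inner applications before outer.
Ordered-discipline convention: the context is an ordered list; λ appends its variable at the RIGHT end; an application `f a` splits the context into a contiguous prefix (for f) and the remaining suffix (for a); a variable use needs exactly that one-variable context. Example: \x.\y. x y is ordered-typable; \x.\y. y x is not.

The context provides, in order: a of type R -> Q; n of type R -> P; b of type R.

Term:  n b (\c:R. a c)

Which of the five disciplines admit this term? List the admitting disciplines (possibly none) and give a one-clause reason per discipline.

admitting disciplines: none
variable uses: a=1, n=1, b=1, c (λ-bound)=1
left-to-right use order: n, b, a, c
typing: ill-typed: non-function type P applied to an argument
ordered: ✗ — the type mismatch rejects it
linear: ✗ — not simply typable
affine: ✗ — fails simple typing
relevant: ✗ — a type mismatch blocks all five
unrestricted: ✗ — the type mismatch rejects it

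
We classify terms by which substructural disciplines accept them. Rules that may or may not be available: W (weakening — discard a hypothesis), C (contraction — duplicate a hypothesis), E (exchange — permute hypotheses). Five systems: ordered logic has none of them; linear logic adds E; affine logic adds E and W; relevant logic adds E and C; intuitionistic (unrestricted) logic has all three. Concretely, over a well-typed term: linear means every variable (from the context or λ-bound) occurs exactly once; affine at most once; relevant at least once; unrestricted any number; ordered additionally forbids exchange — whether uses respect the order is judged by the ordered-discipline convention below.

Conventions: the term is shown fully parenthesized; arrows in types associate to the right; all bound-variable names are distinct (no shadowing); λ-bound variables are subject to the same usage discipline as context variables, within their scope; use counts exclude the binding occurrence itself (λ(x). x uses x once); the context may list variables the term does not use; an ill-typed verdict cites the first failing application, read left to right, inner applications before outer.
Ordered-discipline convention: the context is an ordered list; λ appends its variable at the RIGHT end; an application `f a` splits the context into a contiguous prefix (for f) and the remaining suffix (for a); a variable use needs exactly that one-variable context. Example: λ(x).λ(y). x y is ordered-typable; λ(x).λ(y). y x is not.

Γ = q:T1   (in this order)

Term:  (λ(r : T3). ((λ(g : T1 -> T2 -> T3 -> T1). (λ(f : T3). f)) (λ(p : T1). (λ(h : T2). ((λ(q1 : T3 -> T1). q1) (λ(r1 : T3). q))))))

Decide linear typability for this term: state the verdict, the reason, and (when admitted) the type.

no — r, g, p, h, r1 never used (weakening)
counts: q=1, r [bound]=0, g [bound]=0, f [bound]=1, p [bound]=0, h [bound]=0, q1 [bound]=1, r1 [bound]=0
order of uses: f, q1, q
typing: well-typed — term : T3 -> T3 -> T3
summary: ordered ✗ | linear ✗ | affine ✓ | relevant ✗ | unrestricted ✓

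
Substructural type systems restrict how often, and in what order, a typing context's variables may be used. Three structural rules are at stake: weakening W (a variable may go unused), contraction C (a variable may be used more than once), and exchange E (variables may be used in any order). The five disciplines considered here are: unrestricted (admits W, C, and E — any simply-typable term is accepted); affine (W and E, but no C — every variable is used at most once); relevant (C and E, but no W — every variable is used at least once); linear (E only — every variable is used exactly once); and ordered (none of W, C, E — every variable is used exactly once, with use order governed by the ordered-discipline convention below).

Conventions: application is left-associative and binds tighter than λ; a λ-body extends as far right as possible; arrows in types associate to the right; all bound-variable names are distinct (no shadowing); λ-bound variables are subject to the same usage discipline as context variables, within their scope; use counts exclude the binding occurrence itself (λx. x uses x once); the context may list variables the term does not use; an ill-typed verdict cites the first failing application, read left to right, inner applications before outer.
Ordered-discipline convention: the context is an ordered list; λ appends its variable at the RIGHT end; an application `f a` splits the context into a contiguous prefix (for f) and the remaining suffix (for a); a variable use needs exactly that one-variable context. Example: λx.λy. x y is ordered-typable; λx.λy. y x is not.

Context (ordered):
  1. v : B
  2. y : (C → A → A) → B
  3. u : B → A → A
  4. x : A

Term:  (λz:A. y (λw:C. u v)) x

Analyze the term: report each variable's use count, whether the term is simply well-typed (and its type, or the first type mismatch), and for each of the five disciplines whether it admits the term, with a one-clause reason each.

counts: v=1; y=1; u=1; x=1; z (λ-bound)=0; w (λ-bound)=0
left-to-right use order: y, u, v, x
typing: ✓ — B
ordered: ✗, needs weakening: z, w unused
linear: ✗, needs weakening: z, w unused
affine: ✓, v, y, u, x, z, w: no repeats, contraction unneeded
relevant: ✗, needs weakening: z, w unused
unrestricted: ✓, simply typable at B; W, C, E all held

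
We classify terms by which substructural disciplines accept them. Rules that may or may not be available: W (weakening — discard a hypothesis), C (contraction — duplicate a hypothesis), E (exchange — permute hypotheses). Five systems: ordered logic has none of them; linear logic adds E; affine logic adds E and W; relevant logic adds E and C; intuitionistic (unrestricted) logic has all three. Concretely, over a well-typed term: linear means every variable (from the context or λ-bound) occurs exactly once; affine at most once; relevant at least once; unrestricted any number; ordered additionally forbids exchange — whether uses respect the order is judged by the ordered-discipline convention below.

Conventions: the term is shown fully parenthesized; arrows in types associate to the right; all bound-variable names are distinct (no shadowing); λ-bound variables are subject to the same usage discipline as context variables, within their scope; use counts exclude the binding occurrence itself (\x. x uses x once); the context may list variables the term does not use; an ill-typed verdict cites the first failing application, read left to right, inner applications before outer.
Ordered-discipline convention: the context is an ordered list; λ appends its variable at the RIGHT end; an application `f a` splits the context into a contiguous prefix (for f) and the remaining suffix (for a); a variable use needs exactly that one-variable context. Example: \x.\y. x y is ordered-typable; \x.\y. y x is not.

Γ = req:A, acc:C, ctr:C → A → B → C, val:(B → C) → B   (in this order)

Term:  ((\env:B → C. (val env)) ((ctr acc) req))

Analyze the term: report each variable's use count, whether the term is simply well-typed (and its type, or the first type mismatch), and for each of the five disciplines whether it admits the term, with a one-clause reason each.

counts: req: 1×, acc: 1×, ctr: 1×, val: 1×, env [bound]: 1×
left-to-right use order: val, env, ctr, acc, req
typing: well-typed — term : B
ordered ✗ (no ordered split (uses run val, env, ctr, acc, req))
linear ✓ (exactly-once usage across req, acc, ctr, val, env)
affine ✓ (no duplicate uses among req, acc, ctr, val, env)
relevant ✓ (req, acc, ctr, val, env: all used, weakening unneeded)
unrestricted ✓ (type-checks (B) and nothing is barred)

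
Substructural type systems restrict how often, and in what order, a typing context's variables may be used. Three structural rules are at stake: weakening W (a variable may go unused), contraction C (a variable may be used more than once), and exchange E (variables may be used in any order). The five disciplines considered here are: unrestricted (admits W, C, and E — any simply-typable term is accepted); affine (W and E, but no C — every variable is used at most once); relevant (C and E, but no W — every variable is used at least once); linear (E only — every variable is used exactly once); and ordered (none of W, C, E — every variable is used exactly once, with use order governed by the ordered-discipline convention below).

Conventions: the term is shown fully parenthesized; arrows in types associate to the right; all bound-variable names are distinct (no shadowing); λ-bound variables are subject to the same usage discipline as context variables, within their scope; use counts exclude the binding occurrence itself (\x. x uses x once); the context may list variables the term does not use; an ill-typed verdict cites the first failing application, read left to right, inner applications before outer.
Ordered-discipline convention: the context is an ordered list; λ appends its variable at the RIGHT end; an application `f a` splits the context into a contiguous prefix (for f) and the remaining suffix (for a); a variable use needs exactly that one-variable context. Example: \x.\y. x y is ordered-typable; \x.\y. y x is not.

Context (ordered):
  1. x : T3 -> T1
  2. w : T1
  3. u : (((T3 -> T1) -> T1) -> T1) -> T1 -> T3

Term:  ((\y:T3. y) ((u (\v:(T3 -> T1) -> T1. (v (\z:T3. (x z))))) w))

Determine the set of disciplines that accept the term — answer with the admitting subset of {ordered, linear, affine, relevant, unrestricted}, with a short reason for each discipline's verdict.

accepted by: linear, affine, relevant, unrestricted
usage: x ×1; w ×1; u ×1; y [bound] ×1; v [bound] ×1; z [bound] ×1
uses in reading order: y, u, v, x, z, w
typing: well-typed at T3
ordered: ✗, no ordered split (uses run y, u, v, x, z, w)
linear: ✓, x, w, u, y, v, z: one use apiece
affine: ✓, x, w, u, y, v, z: no repeats, contraction unneeded
relevant: ✓, none of x, w, u, y, v, z goes unused
unrestricted: ✓, well-typed at T3; no restrictions here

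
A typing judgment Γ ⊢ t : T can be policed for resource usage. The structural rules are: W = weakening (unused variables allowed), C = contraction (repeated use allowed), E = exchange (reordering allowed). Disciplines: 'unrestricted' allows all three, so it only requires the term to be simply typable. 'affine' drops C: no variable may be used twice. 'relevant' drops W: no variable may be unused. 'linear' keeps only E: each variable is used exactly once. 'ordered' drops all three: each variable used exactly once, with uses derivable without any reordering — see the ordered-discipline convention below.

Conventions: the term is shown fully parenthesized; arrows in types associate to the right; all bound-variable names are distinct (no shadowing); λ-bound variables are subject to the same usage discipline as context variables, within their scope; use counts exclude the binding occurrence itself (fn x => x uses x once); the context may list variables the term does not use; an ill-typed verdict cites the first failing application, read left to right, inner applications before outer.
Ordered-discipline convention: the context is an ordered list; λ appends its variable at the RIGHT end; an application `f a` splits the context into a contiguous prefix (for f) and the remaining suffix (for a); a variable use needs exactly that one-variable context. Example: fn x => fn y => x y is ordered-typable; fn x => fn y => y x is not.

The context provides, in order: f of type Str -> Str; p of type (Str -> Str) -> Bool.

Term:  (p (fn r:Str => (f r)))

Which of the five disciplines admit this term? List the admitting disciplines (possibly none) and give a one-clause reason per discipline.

accepted by: linear, affine, relevant, unrestricted
usage: f: 1, p: 1, r (λ-bound): 1
order of uses: p, f, r
typing: well-typed at Bool
ordered: ✗, no ordered split (uses run p, f, r)
linear: ✓, single use per variable (f, p, r)
affine: ✓, none of f, p, r used more than once
relevant: ✓, every one of f, p, r appears
unrestricted: ✓, type-checks (Bool) and nothing is barred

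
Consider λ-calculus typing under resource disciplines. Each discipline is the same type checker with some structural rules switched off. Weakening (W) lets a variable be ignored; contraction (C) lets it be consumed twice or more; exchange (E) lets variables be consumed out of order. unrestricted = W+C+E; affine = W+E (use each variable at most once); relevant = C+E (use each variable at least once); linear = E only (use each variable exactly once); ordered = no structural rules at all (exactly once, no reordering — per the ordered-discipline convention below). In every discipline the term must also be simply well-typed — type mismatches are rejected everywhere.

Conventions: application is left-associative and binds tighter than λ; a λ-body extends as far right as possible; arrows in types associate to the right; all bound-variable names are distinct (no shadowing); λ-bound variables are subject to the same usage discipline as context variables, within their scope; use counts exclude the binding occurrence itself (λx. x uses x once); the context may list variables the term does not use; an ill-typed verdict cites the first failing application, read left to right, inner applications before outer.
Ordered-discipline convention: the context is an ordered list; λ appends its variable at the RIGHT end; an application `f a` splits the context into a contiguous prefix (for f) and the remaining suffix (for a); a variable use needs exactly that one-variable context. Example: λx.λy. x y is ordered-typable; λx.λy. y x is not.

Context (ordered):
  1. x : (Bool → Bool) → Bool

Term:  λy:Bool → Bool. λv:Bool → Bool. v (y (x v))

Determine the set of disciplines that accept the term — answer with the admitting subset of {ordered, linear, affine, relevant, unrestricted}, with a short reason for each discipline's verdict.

accepted by: relevant, unrestricted
variable uses: x: 1×; y (bound): 1×; v (bound): 2×
uses in reading order: v, y, x, v
typing: ✓ — (Bool → Bool) → (Bool → Bool) → Bool
ordered: ✗, uses contraction: v ×2
linear: ✗, uses contraction: v ×2
affine: ✗, uses contraction: v ×2
relevant: ✓, at least one use each (x, y, v)
unrestricted: ✓, type-checks ((Bool → Bool) → (Bool → Bool) → Bool) and nothing is barred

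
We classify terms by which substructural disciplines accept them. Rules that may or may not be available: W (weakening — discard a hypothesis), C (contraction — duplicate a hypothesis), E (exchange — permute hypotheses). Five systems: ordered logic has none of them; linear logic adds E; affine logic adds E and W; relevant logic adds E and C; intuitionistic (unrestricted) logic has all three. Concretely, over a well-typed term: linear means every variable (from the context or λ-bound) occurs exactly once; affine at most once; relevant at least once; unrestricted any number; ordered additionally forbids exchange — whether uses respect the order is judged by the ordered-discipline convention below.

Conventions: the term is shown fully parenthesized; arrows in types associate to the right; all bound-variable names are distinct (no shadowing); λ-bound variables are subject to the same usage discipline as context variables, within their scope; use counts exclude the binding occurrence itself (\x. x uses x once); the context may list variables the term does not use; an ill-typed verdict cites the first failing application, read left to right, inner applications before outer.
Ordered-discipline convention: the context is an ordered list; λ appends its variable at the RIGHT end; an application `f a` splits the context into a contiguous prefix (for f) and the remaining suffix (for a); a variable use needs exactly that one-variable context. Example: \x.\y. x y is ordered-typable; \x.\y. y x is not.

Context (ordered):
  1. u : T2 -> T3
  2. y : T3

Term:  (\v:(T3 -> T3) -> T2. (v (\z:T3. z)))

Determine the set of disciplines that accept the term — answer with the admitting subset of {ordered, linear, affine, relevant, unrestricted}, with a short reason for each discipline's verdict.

admitted by: affine, unrestricted
usage: u ×0; y ×0; v (λ-bound) ×1; z (λ-bound) ×1
use order (left to right): v, z
typing: well-typed at ((T3 -> T3) -> T2) -> T2
ordered: ✗ — u, y left unused
linear: ✗ — u, y left unused
affine: ✓ — at most one use each (u, y, v, z)
relevant: ✗ — u, y left unused
unrestricted: ✓ — well-typed at ((T3 -> T3) -> T2) -> T2; no restrictions here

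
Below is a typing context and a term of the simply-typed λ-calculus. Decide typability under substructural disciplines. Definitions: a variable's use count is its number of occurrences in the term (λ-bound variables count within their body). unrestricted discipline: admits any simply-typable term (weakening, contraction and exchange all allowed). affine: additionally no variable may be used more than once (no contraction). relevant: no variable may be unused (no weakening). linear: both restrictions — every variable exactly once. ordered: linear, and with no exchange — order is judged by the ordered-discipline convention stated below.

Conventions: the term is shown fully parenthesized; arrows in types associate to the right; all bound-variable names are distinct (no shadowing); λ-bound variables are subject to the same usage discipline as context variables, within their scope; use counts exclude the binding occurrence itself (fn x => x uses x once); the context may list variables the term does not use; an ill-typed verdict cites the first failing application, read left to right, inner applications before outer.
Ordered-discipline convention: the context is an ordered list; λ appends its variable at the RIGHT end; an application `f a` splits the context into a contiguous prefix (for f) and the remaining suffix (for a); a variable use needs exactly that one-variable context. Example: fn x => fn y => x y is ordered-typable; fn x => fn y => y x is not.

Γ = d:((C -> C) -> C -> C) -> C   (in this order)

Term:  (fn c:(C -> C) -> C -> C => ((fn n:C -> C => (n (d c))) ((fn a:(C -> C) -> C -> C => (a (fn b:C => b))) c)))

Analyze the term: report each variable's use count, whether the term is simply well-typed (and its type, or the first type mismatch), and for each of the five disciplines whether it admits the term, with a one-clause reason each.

usage: d ×1, c [bound] ×2, n [bound] ×1, a [bound] ×1, b [bound] ×1
use order (left to right): n, d, c, a, b, c
typing: ✓ — ((C -> C) -> C -> C) -> C
ordered: ✗, uses contraction: c ×2
linear: ✗, uses contraction: c ×2
affine: ✗, uses contraction: c ×2
relevant: ✓, none of d, c, n, a, b goes unused
unrestricted: ✓, simply typable at ((C -> C) -> C -> C) -> C; W, C, E all held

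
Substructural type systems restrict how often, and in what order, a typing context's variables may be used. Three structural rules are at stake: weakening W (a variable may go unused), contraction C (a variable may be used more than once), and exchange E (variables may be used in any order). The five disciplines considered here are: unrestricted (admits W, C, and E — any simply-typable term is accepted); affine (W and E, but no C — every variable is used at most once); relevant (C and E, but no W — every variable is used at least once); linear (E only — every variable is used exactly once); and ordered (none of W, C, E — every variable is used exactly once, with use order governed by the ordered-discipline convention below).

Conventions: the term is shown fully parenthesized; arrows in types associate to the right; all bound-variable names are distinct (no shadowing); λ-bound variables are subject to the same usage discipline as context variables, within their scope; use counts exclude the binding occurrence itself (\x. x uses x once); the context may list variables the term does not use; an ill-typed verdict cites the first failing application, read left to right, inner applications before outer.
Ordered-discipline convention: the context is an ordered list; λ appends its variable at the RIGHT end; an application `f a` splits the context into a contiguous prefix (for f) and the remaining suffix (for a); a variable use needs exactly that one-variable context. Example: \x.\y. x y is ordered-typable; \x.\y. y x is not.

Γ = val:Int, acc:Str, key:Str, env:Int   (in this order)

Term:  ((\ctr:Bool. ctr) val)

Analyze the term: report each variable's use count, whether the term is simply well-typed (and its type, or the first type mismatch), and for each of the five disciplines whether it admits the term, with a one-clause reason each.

usage: val=1, acc=0, key=0, env=0, ctr (bound)=1
use order (left to right): ctr, val
typing: ill-typed: an argument Int mismatches the expected Bool
ordered: ✗ — not simply typable
linear: ✗ — fails simple typing
affine: ✗ — a type mismatch blocks all five
relevant: ✗ — the type mismatch rejects it
unrestricted: ✗ — not simply typable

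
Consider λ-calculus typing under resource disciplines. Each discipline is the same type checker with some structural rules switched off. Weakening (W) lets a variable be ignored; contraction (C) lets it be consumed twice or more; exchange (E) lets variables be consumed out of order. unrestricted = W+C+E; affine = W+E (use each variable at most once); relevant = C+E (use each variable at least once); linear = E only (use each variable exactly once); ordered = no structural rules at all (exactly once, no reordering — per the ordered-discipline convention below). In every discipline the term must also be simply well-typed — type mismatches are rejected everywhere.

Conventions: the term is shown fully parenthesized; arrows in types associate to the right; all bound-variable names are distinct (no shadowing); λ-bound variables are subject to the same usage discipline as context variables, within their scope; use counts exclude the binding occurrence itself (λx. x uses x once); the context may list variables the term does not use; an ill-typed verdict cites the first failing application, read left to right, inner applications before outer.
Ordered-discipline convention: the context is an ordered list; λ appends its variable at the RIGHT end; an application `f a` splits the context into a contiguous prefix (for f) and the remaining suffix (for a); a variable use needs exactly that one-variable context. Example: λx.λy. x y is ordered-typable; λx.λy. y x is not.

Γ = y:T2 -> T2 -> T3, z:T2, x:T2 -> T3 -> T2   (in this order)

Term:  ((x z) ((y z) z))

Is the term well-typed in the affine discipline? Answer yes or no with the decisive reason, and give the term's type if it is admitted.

no — repeated use of z ×3
usage: y=1, z=3, x=1
uses in reading order: x, z, y, z, z
typing: the term checks, with type T2
across the five disciplines: ordered ✗; linear ✗; affine ✗; relevant ✓; unrestricted ✓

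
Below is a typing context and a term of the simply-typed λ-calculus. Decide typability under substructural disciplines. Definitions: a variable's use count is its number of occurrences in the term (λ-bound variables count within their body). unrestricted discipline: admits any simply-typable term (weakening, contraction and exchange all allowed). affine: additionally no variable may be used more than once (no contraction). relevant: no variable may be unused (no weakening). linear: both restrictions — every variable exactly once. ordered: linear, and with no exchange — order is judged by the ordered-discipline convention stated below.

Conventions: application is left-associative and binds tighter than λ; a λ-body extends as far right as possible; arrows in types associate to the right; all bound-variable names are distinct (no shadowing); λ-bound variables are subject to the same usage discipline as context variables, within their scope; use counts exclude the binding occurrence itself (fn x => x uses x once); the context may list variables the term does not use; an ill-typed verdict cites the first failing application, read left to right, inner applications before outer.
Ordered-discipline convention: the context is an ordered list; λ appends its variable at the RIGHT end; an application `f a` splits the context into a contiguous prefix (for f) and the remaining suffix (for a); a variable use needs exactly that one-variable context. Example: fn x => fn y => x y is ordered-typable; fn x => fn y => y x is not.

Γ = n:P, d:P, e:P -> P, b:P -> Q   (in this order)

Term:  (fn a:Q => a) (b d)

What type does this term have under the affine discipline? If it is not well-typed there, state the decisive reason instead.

term : Q
variable uses: n=0, d=1, e=0, b=1, a [bound]=1
order of uses: a, b, d
typing: the term checks, with type Q
summary: ordered ✗ · linear ✗ · affine ✓ · relevant ✗ · unrestricted ✓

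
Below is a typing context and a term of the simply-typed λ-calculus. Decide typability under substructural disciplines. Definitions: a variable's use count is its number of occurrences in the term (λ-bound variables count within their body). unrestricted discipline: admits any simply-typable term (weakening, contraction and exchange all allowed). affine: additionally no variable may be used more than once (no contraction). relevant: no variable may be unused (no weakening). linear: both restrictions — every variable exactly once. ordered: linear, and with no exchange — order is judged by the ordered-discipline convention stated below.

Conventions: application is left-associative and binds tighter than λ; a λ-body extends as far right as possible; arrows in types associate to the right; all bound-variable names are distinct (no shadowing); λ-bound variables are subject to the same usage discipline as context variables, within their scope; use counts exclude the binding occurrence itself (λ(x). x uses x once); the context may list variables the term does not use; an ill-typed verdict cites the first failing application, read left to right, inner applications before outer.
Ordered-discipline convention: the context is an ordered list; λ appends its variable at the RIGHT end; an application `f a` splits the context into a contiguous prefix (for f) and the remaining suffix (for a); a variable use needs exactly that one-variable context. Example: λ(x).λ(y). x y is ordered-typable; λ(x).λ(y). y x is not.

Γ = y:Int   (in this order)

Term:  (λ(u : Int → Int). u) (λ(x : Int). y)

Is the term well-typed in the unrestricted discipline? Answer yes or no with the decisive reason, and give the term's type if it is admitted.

yes — type-checks (Int → Int) and nothing is barred; term : Int → Int
counts: y: 1×; u [bound]: 1×; x [bound]: 0×
uses in reading order: u, y
typing: well-typed at Int → Int
per-discipline verdicts: ordered ✗ | linear ✗ | affine ✓ | relevant ✗ | unrestricted ✓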